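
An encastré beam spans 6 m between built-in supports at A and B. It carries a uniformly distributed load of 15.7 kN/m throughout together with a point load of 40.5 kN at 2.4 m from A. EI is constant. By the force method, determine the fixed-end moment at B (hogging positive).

Release both end moments; the primary structure is a simply-supported span AB with redundants M_A and M_B.
Simple-span end rotations at A and B under the given loads:
  at A: UDL 15.7: wL³/(24EI) = 141.3/EI
  at B: UDL 15.7: wL³/(24EI) = 141.3/EI
  at A: point load 40.5 at a = 2.4: Pab(L + b)/(6LEI) = 93.31/EI
  at B: point load 40.5 at a = 2.4: Pab(L + a)/(6LEI) = 81.65/EI
  θ_A0 = 234.6/EI,  θ_B0 = 222.9/EI
Flexibility coefficients: a unit moment at one end gives L/(3EI) there and L/(6EI) at the far end, so f₁₁ = f₂₂ = 2/EI and f₁₂ = f₂₁ = 1/EI.
Compatibility — zero rotation at each built-in end:
  2 M_A + 1 M_B = 234.6
  1 M_A + 2 M_B = 222.9
Solving the pair gives M_A = 82.09 kN·m and M_B = 70.43 kN·m (hogging).

M_B = 70.43 kN·m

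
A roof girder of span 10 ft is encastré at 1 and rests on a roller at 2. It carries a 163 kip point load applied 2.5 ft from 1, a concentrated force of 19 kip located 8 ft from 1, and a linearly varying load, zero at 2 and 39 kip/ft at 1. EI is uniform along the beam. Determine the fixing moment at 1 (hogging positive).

Take the reaction at 2 as the redundant and release it; the primary structure is a cantilever fixed at 1.
Deflection at 2 on the released cantilever, summing each load's contribution:
  point load 163 at a = 2.5: Pa²(3L − a)/(6EI) = 4669/EI
  point load 19 at a = 8: Pa²(3L − a)/(6EI) = 4459/EI
  triangular load, peak 39 at the fixed end: w₀L⁴/(30EI) = 13000/EI
  δ_0 = 22128/EI
Flexibility coefficient — unit upward force at 2: δ_{22} = L³/(3EI) = 333.3/EI.
The prop prevents deflection at 2: R_2 = δ_0/δ_{22} = 22128/333.3 = 66.38 kip.
Moment equilibrium about 1: M_1 = Σ(load moments about 1) − R_2·L = 1210 − 66.38×10 = 545.7 kip·ft.

M_1 = 545.7 kip·ft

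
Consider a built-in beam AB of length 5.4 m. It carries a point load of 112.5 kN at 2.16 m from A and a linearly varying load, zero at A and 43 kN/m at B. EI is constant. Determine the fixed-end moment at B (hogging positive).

M_B = 121 kN·m

Take the two fixed-end moments M_A, M_B as redundants; the released structure is the simple span AB.
End rotations of the released simple span under the applied load (×1/EI):
  at A: point load 112.5 at a = 2.16: Pab(L + b)/(6LEI) = 210/EI
  at B: point load 112.5 at a = 2.16: Pab(L + a)/(6LEI) = 183.7/EI
  at A: triangular load, peak 43: 7w₀L³/(360EI) = 131.7/EI
  at B: triangular load, peak 43: w₀L³/(45EI) = 150.5/EI
  θ_A0 = 341.6/EI,  θ_B0 = 334.2/EI
Flexibility coefficients: a unit moment at one end gives L/(3EI) there and L/(6EI) at the far end, so f₁₁ = f₂₂ = 1.8/EI and f₁₂ = f₂₁ = 0.9/EI.
Compatibility — zero rotation at each built-in end:
  1.8 M_A + 0.9 M_B = 341.6
  0.9 M_A + 1.8 M_B = 334.2
Solving the pair gives M_A = 129.3 kN·m and M_B = 121 kN·m (hogging).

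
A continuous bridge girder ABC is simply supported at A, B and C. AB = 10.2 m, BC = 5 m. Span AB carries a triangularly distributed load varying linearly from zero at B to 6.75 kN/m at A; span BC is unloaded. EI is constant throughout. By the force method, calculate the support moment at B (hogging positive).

Take M_B as the redundant. Released structure: two simple spans AB and BC with a hinge at B.
Rotations at B on the released spans (each span's end-slope, ×1/EI):
  span AB: triangular load, peak 6.75: 7w₀L³/(360EI) = 139.3/EI
  relative rotation θ_0 = (139.3 + 0)/EI = 139.3/EI
A unit hogging moment at B produces rotation L₁/(3EI) + L₂/(3EI) = 5.067/EI.
Compatibility: M_B·(L₁+L₂)/(3EI) = θ_0, giving M_B = 27.49 kN·m (hogging).

M_B = 27.49 kN·m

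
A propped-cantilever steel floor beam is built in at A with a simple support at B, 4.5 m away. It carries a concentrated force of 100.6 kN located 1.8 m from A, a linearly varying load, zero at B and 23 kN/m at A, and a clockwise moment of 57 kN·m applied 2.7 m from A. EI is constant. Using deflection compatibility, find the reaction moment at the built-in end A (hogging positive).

M_A = 103.1 kN·m

Remove the prop at B; the released (primary) structure is a cantilever built in at A.
Deflection at B on the released cantilever, summing each load's contribution:
  point load 100.6 at a = 1.8: Pa²(3L − a)/(6EI) = 635.6/EI
  triangular load, peak 23 at the fixed end: w₀L⁴/(30EI) = 314.4/EI
  clockwise couple 57 at a = 2.7: M₀a(2L − a)/(2EI) = 484.8/EI
  δ_0 = 1435/EI
Flexibility coefficient — unit upward force at B: δ_{BB} = L³/(3EI) = 30.38/EI.
The prop prevents deflection at B: R_B = δ_0/δ_{BB} = 1435/30.38 = 47.23 kN.
Moment equilibrium about A: M_A = Σ(load moments about A) − R_B·L = 315.7 − 47.23×4.5 = 103.1 kN·m.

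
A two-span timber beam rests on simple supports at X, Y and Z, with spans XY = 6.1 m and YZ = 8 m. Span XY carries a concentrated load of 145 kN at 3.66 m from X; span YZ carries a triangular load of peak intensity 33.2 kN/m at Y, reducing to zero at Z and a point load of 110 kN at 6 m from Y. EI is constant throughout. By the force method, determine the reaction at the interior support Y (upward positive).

Release continuity at Y by inserting a hinge; the redundant is the internal moment M_Y. The primary structure is two simply-supported spans XY and YZ.
Discontinuity in slope at Y on the released structure — sum the simple-span end rotations:
  span XY: point load 145 at a = 3.66: Pab(L + a)/(6LEI) = 345.3/EI
  span YZ: triangular load, peak 33.2: w₀L³/(45EI) = 377.7/EI
  span YZ: point load 110 at a = 6: Pab(L + b)/(6LEI) = 275/EI
  relative rotation θ_0 = (345.3 + 652.7)/EI = 998.1/EI
A unit hogging moment at Y produces rotation L₁/(3EI) + L₂/(3EI) = 4.7/EI.
Compatibility: M_Y·(L₁+L₂)/(3EI) = θ_0, giving M_Y = 212.4 kN·m (hogging).
Span XY, ΣM about X with M_Y applied at Y: R_Y^{XY}·6.1 = 530.7 + 212.4, so R_Y^{XY} = 121.8 kN and R_X = 145 − 121.8 = 23.19 kN.
Span YZ, ΣM about Z: R_Y^{YZ}·8 = 928.3 + 212.4, so R_Y^{YZ} = 142.6 kN and R_Z = 242.8 − 142.6 = 100.2 kN.
R_Y = 121.8 + 142.6 = 264.4 kN.

R_Y = 264.4 kN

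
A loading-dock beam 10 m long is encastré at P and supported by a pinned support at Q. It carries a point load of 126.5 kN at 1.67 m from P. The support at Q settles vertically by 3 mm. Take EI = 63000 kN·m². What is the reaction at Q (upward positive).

R_Q = 4.43 kN

Release the roller at Q. Primary structure: cantilever fixed at P.
Downward deflection at the released point Q due to the loads:
  point load 126.5 at a = 1.67: Pa²(3L − a)/(6EI) = 1666/EI
Flexibility coefficient — unit upward force at Q: δ_{QQ} = L³/(3EI) = 333.3/EI.
With EI = 63000 kN·m²: δ_0 = 0.026441 m and δ_{QQ} = 0.005291 m/kN.
Compatibility — the beam at Q must follow the support down by 0.003 m: δ_0 − R_Q·δ_{QQ} = 0.003, so R_Q = (0.026441 − 0.003)/0.005291 = 4.43 kN.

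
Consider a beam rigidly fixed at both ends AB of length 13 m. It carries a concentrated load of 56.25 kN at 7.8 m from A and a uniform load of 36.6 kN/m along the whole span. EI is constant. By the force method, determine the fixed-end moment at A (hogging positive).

Release both end moments; the primary structure is a simply-supported span AB with redundants M_A and M_B.
End rotations of the released simple span under the applied load (×1/EI):
  at A: point load 56.25 at a = 7.8: Pab(L + b)/(6LEI) = 532.4/EI
  at B: point load 56.25 at a = 7.8: Pab(L + a)/(6LEI) = 608.4/EI
  at A: UDL 36.6: wL³/(24EI) = 3350/EI
  at B: UDL 36.6: wL³/(24EI) = 3350/EI
  θ_A0 = 3883/EI,  θ_B0 = 3959/EI
Flexibility coefficients: a unit moment at one end gives L/(3EI) there and L/(6EI) at the far end, so f₁₁ = f₂₂ = 4.333/EI and f₁₂ = f₂₁ = 2.167/EI.
Compatibility — zero rotation at each built-in end:
  4.333 M_A + 2.167 M_B = 3883
  2.167 M_A + 4.333 M_B = 3959
Solving the pair gives M_A = 585.6 kN·m and M_B = 620.8 kN·m (hogging).

M_A = 585.6 kN·m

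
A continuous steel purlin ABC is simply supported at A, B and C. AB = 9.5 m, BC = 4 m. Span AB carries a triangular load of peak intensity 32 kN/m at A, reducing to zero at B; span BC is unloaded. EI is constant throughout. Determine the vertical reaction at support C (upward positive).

Release continuity at B by inserting a hinge; the redundant is the internal moment M_B. The primary structure is two simply-supported spans AB and BC.
Discontinuity in slope at B on the released structure — sum the simple-span end rotations:
  span AB: triangular load, peak 32: 7w₀L³/(360EI) = 533.5/EI
  relative rotation θ_0 = (533.5 + 0)/EI = 533.5/EI
A unit hogging moment at B produces rotation L₁/(3EI) + L₂/(3EI) = 4.5/EI.
Slope continuity at B: θ_0 = M_B·4.5/EI, so M_B = 533.5/4.5 = 118.6 kN·m (hogging).
Span BC, ΣM about C: R_B^{BC}·4 = 0 + 118.6, so R_B^{BC} = 29.64 kN and R_C = 0 − 29.64 = -29.64 kN.

R_C = -29.64 kN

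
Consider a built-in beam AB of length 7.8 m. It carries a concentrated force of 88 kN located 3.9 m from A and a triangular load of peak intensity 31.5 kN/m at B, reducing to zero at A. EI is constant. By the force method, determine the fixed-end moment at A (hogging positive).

M_A = 149.7 kN·m

Take the two fixed-end moments M_A, M_B as redundants; the released structure is the simple span AB.
On the primary (simply-supported) span, the end slopes from the loading are:
  at A: point load 88 at a = 3.9: Pab(L + b)/(6LEI) = 334.6/EI
  at B: point load 88 at a = 3.9: Pab(L + a)/(6LEI) = 334.6/EI
  at A: triangular load, peak 31.5: 7w₀L³/(360EI) = 290.7/EI
  at B: triangular load, peak 31.5: w₀L³/(45EI) = 332.2/EI
  θ_A0 = 625.3/EI,  θ_B0 = 666.8/EI
Flexibility coefficients: a unit moment at one end gives L/(3EI) there and L/(6EI) at the far end, so f₁₁ = f₂₂ = 2.6/EI and f₁₂ = f₂₁ = 1.3/EI.
Compatibility — zero rotation at each built-in end:
  2.6 M_A + 1.3 M_B = 625.3
  1.3 M_A + 2.6 M_B = 666.8
Solving the pair gives M_A = 149.7 kN·m and M_B = 181.6 kN·m (hogging).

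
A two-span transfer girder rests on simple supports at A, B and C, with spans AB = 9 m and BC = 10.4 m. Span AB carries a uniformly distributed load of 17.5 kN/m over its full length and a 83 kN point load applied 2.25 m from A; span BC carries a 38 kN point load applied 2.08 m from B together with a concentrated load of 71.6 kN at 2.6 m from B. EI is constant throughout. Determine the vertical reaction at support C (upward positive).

R_C = 4.46 kN

Release continuity at B by inserting a hinge; the redundant is the internal moment M_B. The primary structure is two simply-supported spans AB and BC.
Rotations at B on the released spans (each span's end-slope, ×1/EI):
  span AB: UDL 17.5: wL³/(24EI) = 531.6/EI
  span AB: point load 83 at a = 2.25: Pab(L + a)/(6LEI) = 262.6/EI
  span BC: point load 38 at a = 2.08: Pab(L + b)/(6LEI) = 197.3/EI
  span BC: point load 71.6 at a = 2.6: Pab(L + b)/(6LEI) = 423.5/EI
  relative rotation θ_0 = (794.2 + 620.8)/EI = 1415/EI
A unit hogging moment at B produces rotation L₁/(3EI) + L₂/(3EI) = 6.467/EI.
Compatibility: M_B·(L₁+L₂)/(3EI) = θ_0, giving M_B = 218.8 kN·m (hogging).
Span BC, ΣM about C: R_B^{BC}·10.4 = 874.6 + 218.8, so R_B^{BC} = 105.1 kN and R_C = 109.6 − 105.1 = 4.46 kN.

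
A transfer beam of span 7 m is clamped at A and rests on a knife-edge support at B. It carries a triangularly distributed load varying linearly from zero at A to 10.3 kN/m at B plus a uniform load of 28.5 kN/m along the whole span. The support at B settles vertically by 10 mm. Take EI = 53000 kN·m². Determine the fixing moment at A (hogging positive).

Release the roller at B. Primary structure: cantilever fixed at A.
Deflection at B on the released cantilever, summing each load's contribution:
  triangular load, peak 10.3 at the free end: 11w₀L⁴/(120EI) = 2267/EI
  UDL 28.5: wL⁴/(8EI) = 8554/EI
  δ_0 = 10821/EI
Flexibility coefficient — unit upward force at B: δ_{BB} = L³/(3EI) = 114.3/EI.
With EI = 53000 kN·m²: δ_0 = 0.20416 m and δ_{BB} = 0.002157 m/kN.
Compatibility — the beam at B must follow the support down by 0.01 m: δ_0 − R_B·δ_{BB} = 0.01, so R_B = (0.20416 − 0.01)/0.002157 = 90 kN.
Moment equilibrium about A: M_A = Σ(load moments about A) − R_B·L = 866.5 − 90×7 = 236.5 kN·m.

M_A = 236.5 kN·m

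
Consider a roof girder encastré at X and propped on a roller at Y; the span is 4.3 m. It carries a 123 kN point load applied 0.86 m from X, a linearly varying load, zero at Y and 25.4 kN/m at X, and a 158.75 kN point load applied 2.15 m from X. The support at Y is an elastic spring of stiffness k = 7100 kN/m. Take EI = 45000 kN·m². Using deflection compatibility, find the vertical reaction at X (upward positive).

R_X = 282 kN

Release the roller at Y. Primary structure: cantilever fixed at X.
Free-end deflection of the primary structure under the applied loading (downward +):
  point load 123 at a = 0.86: Pa²(3L − a)/(6EI) = 182.5/EI
  triangular load, peak 25.4 at the fixed end: w₀L⁴/(30EI) = 289.5/EI
  point load 158.75 at a = 2.15: Pa²(3L − a)/(6EI) = 1315/EI
  δ_0 = 1787/EI
Flexibility coefficient — unit upward force at Y: δ_{YY} = L³/(3EI) = 26.5/EI.
With EI = 45000 kN·m²: δ_0 = 0.039706 m and δ_{YY} = 0.000589 m/kN.
Compatibility — the spring shortens by R_Y/k under the reaction it provides: δ_0 − R_Y·δ_{YY} = R_Y/k. With 1/k = 0.000141 m/kN, R_Y = δ_0 / (δ_{YY} + 1/k) = 0.039706 / (0.000589 + 0.000141) = 54.41 kN.
Vertical equilibrium: R_X = ΣP − R_Y = 336.4 − 54.41 = 282 kN.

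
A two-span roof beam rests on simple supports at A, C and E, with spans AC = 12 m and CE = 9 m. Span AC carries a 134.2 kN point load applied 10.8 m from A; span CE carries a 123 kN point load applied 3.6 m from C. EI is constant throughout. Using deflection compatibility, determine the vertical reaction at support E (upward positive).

R_E = 30.34 kN

Take M_C as the redundant. Released structure: two simple spans AC and CE with a hinge at C.
End slopes at the hinge C, treating each span as simply supported:
  span AC: point load 134.2 at a = 10.8: Pab(L + a)/(6LEI) = 550.8/EI
  span CE: point load 123 at a = 3.6: Pab(L + b)/(6LEI) = 637.6/EI
  relative rotation θ_0 = (550.8 + 637.6)/EI = 1188/EI
A unit hogging moment at C produces rotation L₁/(3EI) + L₂/(3EI) = 7/EI.
Slope continuity at C: θ_0 = M_C·7/EI, so M_C = 1188/7 = 169.8 kN·m (hogging).
Span CE, ΣM about E: R_C^{CE}·9 = 664.2 + 169.8, so R_C^{CE} = 92.66 kN and R_E = 123 − 92.66 = 30.34 kN.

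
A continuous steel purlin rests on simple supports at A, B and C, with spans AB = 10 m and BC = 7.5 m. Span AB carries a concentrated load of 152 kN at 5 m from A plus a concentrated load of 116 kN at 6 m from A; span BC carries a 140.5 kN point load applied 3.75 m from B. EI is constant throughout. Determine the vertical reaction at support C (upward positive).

Take M_B as the redundant. Released structure: two simple spans AB and BC with a hinge at B.
Discontinuity in slope at B on the released structure — sum the simple-span end rotations:
  span AB: point load 152 at a = 5: Pab(L + a)/(6LEI) = 950/EI
  span AB: point load 116 at a = 6: Pab(L + a)/(6LEI) = 742.4/EI
  span BC: point load 140.5 at a = 3.75: Pab(L + b)/(6LEI) = 493.9/EI
  relative rotation θ_0 = (1692 + 493.9)/EI = 2186/EI
A unit hogging moment at B produces rotation L₁/(3EI) + L₂/(3EI) = 5.833/EI.
Slope continuity at B: θ_0 = M_B·5.833/EI, so M_B = 2186/5.833 = 374.8 kN·m (hogging).
Span BC, ΣM about C: R_B^{BC}·7.5 = 526.9 + 374.8, so R_B^{BC} = 120.2 kN and R_C = 140.5 − 120.2 = 20.28 kN.

R_C = 20.28 kN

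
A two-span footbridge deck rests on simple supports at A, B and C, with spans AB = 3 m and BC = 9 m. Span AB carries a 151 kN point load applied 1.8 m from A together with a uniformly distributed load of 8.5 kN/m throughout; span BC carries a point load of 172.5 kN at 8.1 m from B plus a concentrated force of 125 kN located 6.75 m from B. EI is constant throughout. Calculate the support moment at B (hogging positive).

Take M_B as the redundant. Released structure: two simple spans AB and BC with a hinge at B.
End slopes at the hinge B, treating each span as simply supported:
  span AB: point load 151 at a = 1.8: Pab(L + a)/(6LEI) = 86.98/EI
  span AB: UDL 8.5: wL³/(24EI) = 9.562/EI
  span BC: point load 172.5 at a = 8.1: Pab(L + b)/(6LEI) = 230.5/EI
  span BC: point load 125 at a = 6.75: Pab(L + b)/(6LEI) = 395.5/EI
  relative rotation θ_0 = (96.54 + 626.1)/EI = 722.6/EI
A unit hogging moment at B produces rotation L₁/(3EI) + L₂/(3EI) = 4/EI.
Compatibility: M_B·(L₁+L₂)/(3EI) = θ_0, giving M_B = 180.6 kN·m (hogging).

M_B = 180.6 kN·m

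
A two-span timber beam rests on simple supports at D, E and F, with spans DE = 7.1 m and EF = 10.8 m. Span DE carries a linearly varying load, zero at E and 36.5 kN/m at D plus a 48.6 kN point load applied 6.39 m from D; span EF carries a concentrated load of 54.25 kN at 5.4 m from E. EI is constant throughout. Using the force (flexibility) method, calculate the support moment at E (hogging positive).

M_E = 120.6 kN·m

Take M_E as the redundant. Released structure: two simple spans DE and EF with a hinge at E.
Rotations at E on the released spans (each span's end-slope, ×1/EI):
  span DE: triangular load, peak 36.5: 7w₀L³/(360EI) = 254/EI
  span DE: point load 48.6 at a = 6.39: Pab(L + a)/(6LEI) = 69.82/EI
  span EF: point load 54.25 at a = 5.4: Pab(L + b)/(6LEI) = 395.5/EI
  relative rotation θ_0 = (323.8 + 395.5)/EI = 719.3/EI
A unit hogging moment at E produces rotation L₁/(3EI) + L₂/(3EI) = 5.967/EI.
Slope continuity at E: θ_0 = M_E·5.967/EI, so M_E = 719.3/5.967 = 120.6 kN·m (hogging).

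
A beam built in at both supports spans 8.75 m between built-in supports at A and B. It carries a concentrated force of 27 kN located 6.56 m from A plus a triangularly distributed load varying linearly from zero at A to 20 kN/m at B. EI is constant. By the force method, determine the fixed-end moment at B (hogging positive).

M_B = 109.8 kN·m

Release both end moments; the primary structure is a simply-supported span AB with redundants M_A and M_B.
On the primary (simply-supported) span, the end slopes from the loading are:
  at A: point load 27 at a = 6.56: Pab(L + b)/(6LEI) = 80.83/EI
  at B: point load 27 at a = 6.56: Pab(L + a)/(6LEI) = 113.1/EI
  at A: triangular load, peak 20: 7w₀L³/(360EI) = 260.5/EI
  at B: triangular load, peak 20: w₀L³/(45EI) = 297.7/EI
  θ_A0 = 341.4/EI,  θ_B0 = 410.9/EI
Flexibility coefficients: a unit moment at one end gives L/(3EI) there and L/(6EI) at the far end, so f₁₁ = f₂₂ = 2.917/EI and f₁₂ = f₂₁ = 1.458/EI.
Compatibility — zero rotation at each built-in end:
  2.917 M_A + 1.458 M_B = 341.4
  1.458 M_A + 2.917 M_B = 410.9
Solving the pair gives M_A = 62.14 kN·m and M_B = 109.8 kN·m (hogging).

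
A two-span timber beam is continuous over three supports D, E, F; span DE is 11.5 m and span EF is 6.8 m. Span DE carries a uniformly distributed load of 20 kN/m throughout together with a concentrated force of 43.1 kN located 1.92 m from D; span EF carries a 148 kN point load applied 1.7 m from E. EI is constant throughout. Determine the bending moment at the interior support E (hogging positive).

M_E = 294.4 kN·m

Release continuity at E by inserting a hinge; the redundant is the internal moment M_E. The primary structure is two simply-supported spans DE and EF.
Rotations at E on the released spans (each span's end-slope, ×1/EI):
  span DE: UDL 20: wL³/(24EI) = 1267/EI
  span DE: point load 43.1 at a = 1.92: Pab(L + a)/(6LEI) = 154.2/EI
  span EF: point load 148 at a = 1.7: Pab(L + b)/(6LEI) = 374.3/EI
  relative rotation θ_0 = (1422 + 374.3)/EI = 1796/EI
A unit hogging moment at E produces rotation L₁/(3EI) + L₂/(3EI) = 6.1/EI.
Compatibility: M_E·(L₁+L₂)/(3EI) = θ_0, giving M_E = 294.4 kN·m (hogging).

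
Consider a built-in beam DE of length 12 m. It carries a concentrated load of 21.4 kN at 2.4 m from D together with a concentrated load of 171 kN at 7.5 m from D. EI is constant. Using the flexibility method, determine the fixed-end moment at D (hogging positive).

Release both end moments; the primary structure is a simply-supported span DE with redundants M_D and M_E.
On the primary (simply-supported) span, the end slopes from the loading are:
  at D: point load 21.4 at a = 2.4: Pab(L + b)/(6LEI) = 147.9/EI
  at E: point load 21.4 at a = 2.4: Pab(L + a)/(6LEI) = 98.61/EI
  at D: point load 171 at a = 7.5: Pab(L + b)/(6LEI) = 1323/EI
  at E: point load 171 at a = 7.5: Pab(L + a)/(6LEI) = 1563/EI
  θ_D0 = 1470/EI,  θ_E0 = 1662/EI
Flexibility coefficients: a unit moment at one end gives L/(3EI) there and L/(6EI) at the far end, so f₁₁ = f₂₂ = 4/EI and f₁₂ = f₂₁ = 2/EI.
Compatibility — zero rotation at each built-in end:
  4 M_D + 2 M_E = 1470
  2 M_D + 4 M_E = 1662
Solving the pair gives M_D = 213.2 kN·m and M_E = 308.8 kN·m (hogging).

M_D = 213.2 kN·m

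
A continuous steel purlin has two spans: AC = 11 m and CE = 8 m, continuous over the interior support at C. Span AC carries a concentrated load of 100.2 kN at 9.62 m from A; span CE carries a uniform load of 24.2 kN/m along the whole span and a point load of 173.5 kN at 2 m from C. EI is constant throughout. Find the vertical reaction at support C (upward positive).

R_C = 367 kN

Take M_C as the redundant. Released structure: two simple spans AC and CE with a hinge at C.
End slopes at the hinge C, treating each span as simply supported:
  span AC: point load 100.2 at a = 9.62: Pab(L + a)/(6LEI) = 415.6/EI
  span CE: UDL 24.2: wL³/(24EI) = 516.3/EI
  span CE: point load 173.5 at a = 2: Pab(L + b)/(6LEI) = 607.2/EI
  relative rotation θ_0 = (415.6 + 1124)/EI = 1539/EI
A unit hogging moment at C produces rotation L₁/(3EI) + L₂/(3EI) = 6.333/EI.
Compatibility: M_C·(L₁+L₂)/(3EI) = θ_0, giving M_C = 243 kN·m (hogging).
Span AC, ΣM about A with M_C applied at C: R_C^{AC}·11 = 963.9 + 243, so R_C^{AC} = 109.7 kN and R_A = 100.2 − 109.7 = -9.522 kN.
Span CE, ΣM about E: R_C^{CE}·8 = 1815 + 243, so R_C^{CE} = 257.3 kN and R_E = 367.1 − 257.3 = 109.8 kN.
R_C = 109.7 + 257.3 = 367 kN.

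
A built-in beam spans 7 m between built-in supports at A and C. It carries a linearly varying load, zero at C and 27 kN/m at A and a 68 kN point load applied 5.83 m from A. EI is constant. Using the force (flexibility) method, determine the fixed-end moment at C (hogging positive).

Release both end moments; the primary structure is a simply-supported span AC with redundants M_A and M_C.
End rotations of the released simple span under the applied load (×1/EI):
  at A: triangular load, peak 27: w₀L³/(45EI) = 205.8/EI
  at C: triangular load, peak 27: 7w₀L³/(360EI) = 180.1/EI
  at A: point load 68 at a = 5.83: Pab(L + b)/(6LEI) = 90.23/EI
  at C: point load 68 at a = 5.83: Pab(L + a)/(6LEI) = 141.7/EI
  θ_A0 = 296/EI,  θ_C0 = 321.8/EI
Flexibility coefficients: a unit moment at one end gives L/(3EI) there and L/(6EI) at the far end, so f₁₁ = f₂₂ = 2.333/EI and f₁₂ = f₂₁ = 1.167/EI.
Compatibility — zero rotation at each built-in end:
  2.333 M_A + 1.167 M_C = 296
  1.167 M_A + 2.333 M_C = 321.8
Solving the pair gives M_A = 77.23 kN·m and M_C = 99.29 kN·m (hogging).

M_C = 99.29 kN·m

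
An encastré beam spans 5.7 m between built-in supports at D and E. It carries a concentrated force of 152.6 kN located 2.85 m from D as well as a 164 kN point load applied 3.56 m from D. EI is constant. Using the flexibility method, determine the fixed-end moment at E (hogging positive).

M_E = 245.6 kN·m

Take the two fixed-end moments M_D, M_E as redundants; the released structure is the simple span DE.
On the primary (simply-supported) span, the end slopes from the loading are:
  at D: point load 152.6 at a = 2.85: Pab(L + b)/(6LEI) = 309.9/EI
  at E: point load 152.6 at a = 2.85: Pab(L + a)/(6LEI) = 309.9/EI
  at D: point load 164 at a = 3.56: Pab(L + b)/(6LEI) = 286.4/EI
  at E: point load 164 at a = 3.56: Pab(L + a)/(6LEI) = 338.3/EI
  θ_D0 = 596.3/EI,  θ_E0 = 648.2/EI
Flexibility coefficients: a unit moment at one end gives L/(3EI) there and L/(6EI) at the far end, so f₁₁ = f₂₂ = 1.9/EI and f₁₂ = f₂₁ = 0.95/EI.
Compatibility — zero rotation at each built-in end:
  1.9 M_D + 0.95 M_E = 596.3
  0.95 M_D + 1.9 M_E = 648.2
Solving the pair gives M_D = 191 kN·m and M_E = 245.6 kN·m (hogging).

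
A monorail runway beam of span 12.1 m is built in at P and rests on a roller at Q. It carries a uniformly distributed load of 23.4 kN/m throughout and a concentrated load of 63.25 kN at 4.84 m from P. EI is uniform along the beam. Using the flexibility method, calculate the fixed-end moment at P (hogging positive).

M_P = 575.2 kN·m

Release the roller at Q. Primary structure: cantilever fixed at P.
Deflection at Q on the released cantilever, summing each load's contribution:
  UDL 23.4: wL⁴/(8EI) = 62700/EI
  point load 63.25 at a = 4.84: Pa²(3L − a)/(6EI) = 7769/EI
  δ_0 = 70469/EI
Tip deflection under a unit load at Q: L³/(3EI) = 590.5/EI.
Compatibility at Q: δ_0 − R_Q·δ_{QQ} = 0, so R_Q = 70469/590.5 = 119.3 kN.
Moment equilibrium about P: M_P = Σ(load moments about P) − R_Q·L = 2019 − 119.3×12.1 = 575.2 kN·m.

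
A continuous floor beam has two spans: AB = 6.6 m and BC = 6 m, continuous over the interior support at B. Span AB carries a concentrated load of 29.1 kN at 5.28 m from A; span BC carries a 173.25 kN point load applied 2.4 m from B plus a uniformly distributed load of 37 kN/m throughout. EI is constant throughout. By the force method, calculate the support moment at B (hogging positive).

M_B = 188.8 kN·m

Release continuity at B by inserting a hinge; the redundant is the internal moment M_B. The primary structure is two simply-supported spans AB and BC.
End slopes at the hinge B, treating each span as simply supported:
  span AB: point load 29.1 at a = 5.28: Pab(L + a)/(6LEI) = 60.84/EI
  span BC: point load 173.25 at a = 2.4: Pab(L + b)/(6LEI) = 399.2/EI
  span BC: UDL 37: wL³/(24EI) = 333/EI
  relative rotation θ_0 = (60.84 + 732.2)/EI = 793/EI
A unit hogging moment at B produces rotation L₁/(3EI) + L₂/(3EI) = 4.2/EI.
Slope continuity at B: θ_0 = M_B·4.2/EI, so M_B = 793/4.2 = 188.8 kN·m (hogging).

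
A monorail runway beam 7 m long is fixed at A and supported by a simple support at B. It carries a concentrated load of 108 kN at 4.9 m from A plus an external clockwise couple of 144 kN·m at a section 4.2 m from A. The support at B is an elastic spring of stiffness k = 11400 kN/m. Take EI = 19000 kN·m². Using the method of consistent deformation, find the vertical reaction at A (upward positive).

R_A = 22.47 kN

Release the roller at B. Primary structure: cantilever fixed at A.
Primary-structure tip deflection at B by superposition:
  point load 108 at a = 4.9: Pa²(3L − a)/(6EI) = 6958/EI
  clockwise couple 144 at a = 4.2: M₀a(2L − a)/(2EI) = 2964/EI
  δ_0 = 9922/EI
Flexibility coefficient — unit upward force at B: δ_{BB} = L³/(3EI) = 114.3/EI.
With EI = 19000 kN·m²: δ_0 = 0.52219 m and δ_{BB} = 0.006018 m/kN.
Compatibility — the spring shortens by R_B/k under the reaction it provides: δ_0 − R_B·δ_{BB} = R_B/k. With 1/k = 0.000088 m/kN, R_B = δ_0 / (δ_{BB} + 1/k) = 0.52219 / (0.006018 + 0.000088) = 85.53 kN.
Vertical equilibrium: R_A = ΣP − R_B = 108 − 85.53 = 22.47 kN.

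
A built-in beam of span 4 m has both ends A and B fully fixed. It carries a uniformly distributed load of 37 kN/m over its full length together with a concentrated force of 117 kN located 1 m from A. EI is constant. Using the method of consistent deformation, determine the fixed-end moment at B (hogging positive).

Release both end moments; the primary structure is a simply-supported span AB with redundants M_A and M_B.
End rotations of the released simple span under the applied load (×1/EI):
  at A: UDL 37: wL³/(24EI) = 98.67/EI
  at B: UDL 37: wL³/(24EI) = 98.67/EI
  at A: point load 117 at a = 1: Pab(L + b)/(6LEI) = 102.4/EI
  at B: point load 117 at a = 1: Pab(L + a)/(6LEI) = 73.12/EI
  θ_A0 = 201/EI,  θ_B0 = 171.8/EI
Flexibility coefficients: a unit moment at one end gives L/(3EI) there and L/(6EI) at the far end, so f₁₁ = f₂₂ = 1.333/EI and f₁₂ = f₂₁ = 0.6667/EI.
Compatibility — zero rotation at each built-in end:
  1.333 M_A + 0.6667 M_B = 201
  0.6667 M_A + 1.333 M_B = 171.8
Solving the pair gives M_A = 115.1 kN·m and M_B = 71.27 kN·m (hogging).

M_B = 71.27 kN·m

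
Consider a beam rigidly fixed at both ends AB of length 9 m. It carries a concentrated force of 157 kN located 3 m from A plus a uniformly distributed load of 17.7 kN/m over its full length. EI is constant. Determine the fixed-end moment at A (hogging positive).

Release both end moments; the primary structure is a simply-supported span AB with redundants M_A and M_B.
Simple-span end rotations at A and B under the given loads:
  at A: point load 157 at a = 3: Pab(L + b)/(6LEI) = 785/EI
  at B: point load 157 at a = 3: Pab(L + a)/(6LEI) = 628/EI
  at A: UDL 17.7: wL³/(24EI) = 537.6/EI
  at B: UDL 17.7: wL³/(24EI) = 537.6/EI
  θ_A0 = 1323/EI,  θ_B0 = 1166/EI
Flexibility coefficients: a unit moment at one end gives L/(3EI) there and L/(6EI) at the far end, so f₁₁ = f₂₂ = 3/EI and f₁₂ = f₂₁ = 1.5/EI.
Compatibility — zero rotation at each built-in end:
  3 M_A + 1.5 M_B = 1323
  1.5 M_A + 3 M_B = 1166
Solving the pair gives M_A = 328.8 kN·m and M_B = 224.1 kN·m (hogging).

M_A = 328.8 kN·m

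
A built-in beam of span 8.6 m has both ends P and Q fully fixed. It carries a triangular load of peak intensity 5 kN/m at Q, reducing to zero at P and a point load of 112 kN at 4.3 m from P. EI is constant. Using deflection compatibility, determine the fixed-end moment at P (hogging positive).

Take the two fixed-end moments M_P, M_Q as redundants; the released structure is the simple span PQ.
Simple-span end rotations at P and Q under the given loads:
  at P: triangular load, peak 5: 7w₀L³/(360EI) = 61.84/EI
  at Q: triangular load, peak 5: w₀L³/(45EI) = 70.67/EI
  at P: point load 112 at a = 4.3: Pab(L + b)/(6LEI) = 517.7/EI
  at Q: point load 112 at a = 4.3: Pab(L + a)/(6LEI) = 517.7/EI
  θ_P0 = 579.6/EI,  θ_Q0 = 588.4/EI
Flexibility coefficients: a unit moment at one end gives L/(3EI) there and L/(6EI) at the far end, so f₁₁ = f₂₂ = 2.867/EI and f₁₂ = f₂₁ = 1.433/EI.
Compatibility — zero rotation at each built-in end:
  2.867 M_P + 1.433 M_Q = 579.6
  1.433 M_P + 2.867 M_Q = 588.4
Solving the pair gives M_P = 132.7 kN·m and M_Q = 138.9 kN·m (hogging).

M_P = 132.7 kN·m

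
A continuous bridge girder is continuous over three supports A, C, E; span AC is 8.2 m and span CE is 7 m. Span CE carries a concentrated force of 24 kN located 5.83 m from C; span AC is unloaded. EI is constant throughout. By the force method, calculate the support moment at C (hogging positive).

Insert a hinge at C; M_C is the redundant, and each span becomes simply supported.
Rotations at C on the released spans (each span's end-slope, ×1/EI):
  span CE: point load 24 at a = 5.83: Pab(L + b)/(6LEI) = 31.84/EI
  relative rotation θ_0 = (0 + 31.84)/EI = 31.84/EI
A unit hogging moment at C produces rotation L₁/(3EI) + L₂/(3EI) = 5.067/EI.
Compatibility: M_C·(L₁+L₂)/(3EI) = θ_0, giving M_C = 6.285 kN·m (hogging).

M_C = 6.285 kN·m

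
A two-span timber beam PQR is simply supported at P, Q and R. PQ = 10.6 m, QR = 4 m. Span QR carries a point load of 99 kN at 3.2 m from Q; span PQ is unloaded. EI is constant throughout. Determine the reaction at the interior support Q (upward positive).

R_Q = 23.39 kN

Insert a hinge at Q; M_Q is the redundant, and each span becomes simply supported.
Discontinuity in slope at Q on the released structure — sum the simple-span end rotations:
  span QR: point load 99 at a = 3.2: Pab(L + b)/(6LEI) = 50.69/EI
  relative rotation θ_0 = (0 + 50.69)/EI = 50.69/EI
A unit hogging moment at Q produces rotation L₁/(3EI) + L₂/(3EI) = 4.867/EI.
Compatibility: M_Q·(L₁+L₂)/(3EI) = θ_0, giving M_Q = 10.42 kN·m (hogging).
Span PQ, ΣM about P with M_Q applied at Q: R_Q^{PQ}·10.6 = 0 + 10.42, so R_Q^{PQ} = 0.9826 kN and R_P = 0 − 0.9826 = -0.9826 kN.
Span QR, ΣM about R: R_Q^{QR}·4 = 79.2 + 10.42, so R_Q^{QR} = 22.4 kN and R_R = 99 − 22.4 = 76.6 kN.
R_Q = 0.9826 + 22.4 = 23.39 kN.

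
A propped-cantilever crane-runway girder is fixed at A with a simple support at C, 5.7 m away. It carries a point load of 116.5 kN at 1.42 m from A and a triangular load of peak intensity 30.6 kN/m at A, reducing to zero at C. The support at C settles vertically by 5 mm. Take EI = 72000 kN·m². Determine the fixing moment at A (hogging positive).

Release the roller at C. Primary structure: cantilever fixed at A.
Deflection at C on the released cantilever, summing each load's contribution:
  point load 116.5 at a = 1.42: Pa²(3L − a)/(6EI) = 613.9/EI
  triangular load, peak 30.6 at the fixed end: w₀L⁴/(30EI) = 1077/EI
  δ_0 = 1691/EI
Flexibility coefficient — unit upward force at C: δ_{CC} = L³/(3EI) = 61.73/EI.
With EI = 72000 kN·m²: δ_0 = 0.023481 m and δ_{CC} = 0.000857 m/kN.
Compatibility — the beam at C must follow the support down by 0.005 m: δ_0 − R_C·δ_{CC} = 0.005, so R_C = (0.023481 − 0.005)/0.000857 = 21.56 kN.
Moment equilibrium about A: M_A = Σ(load moments about A) − R_C·L = 331.1 − 21.56×5.7 = 208.3 kN·m.

M_A = 208.3 kN·m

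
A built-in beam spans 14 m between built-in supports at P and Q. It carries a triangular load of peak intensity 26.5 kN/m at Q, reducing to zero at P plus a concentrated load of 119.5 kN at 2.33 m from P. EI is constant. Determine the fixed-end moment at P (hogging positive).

Take the two fixed-end moments M_P, M_Q as redundants; the released structure is the simple span PQ.
End rotations of the released simple span under the applied load (×1/EI):
  at P: triangular load, peak 26.5: 7w₀L³/(360EI) = 1414/EI
  at Q: triangular load, peak 26.5: w₀L³/(45EI) = 1616/EI
  at P: point load 119.5 at a = 2.33: Pab(L + b)/(6LEI) = 993/EI
  at Q: point load 119.5 at a = 2.33: Pab(L + a)/(6LEI) = 631.7/EI
  θ_P0 = 2407/EI,  θ_Q0 = 2248/EI
Flexibility coefficients: a unit moment at one end gives L/(3EI) there and L/(6EI) at the far end, so f₁₁ = f₂₂ = 4.667/EI and f₁₂ = f₂₁ = 2.333/EI.
Compatibility — zero rotation at each built-in end:
  4.667 M_P + 2.333 M_Q = 2407
  2.333 M_P + 4.667 M_Q = 2248
Solving the pair gives M_P = 366.6 kN·m and M_Q = 298.3 kN·m (hogging).

M_P = 366.6 kN·m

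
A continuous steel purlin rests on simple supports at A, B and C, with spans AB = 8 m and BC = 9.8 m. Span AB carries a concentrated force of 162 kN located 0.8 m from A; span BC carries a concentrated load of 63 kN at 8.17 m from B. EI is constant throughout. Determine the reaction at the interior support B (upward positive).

Release continuity at B by inserting a hinge; the redundant is the internal moment M_B. The primary structure is two simply-supported spans AB and BC.
End slopes at the hinge B, treating each span as simply supported:
  span AB: point load 162 at a = 0.8: Pab(L + a)/(6LEI) = 171.1/EI
  span BC: point load 63 at a = 8.17: Pab(L + b)/(6LEI) = 163.1/EI
  relative rotation θ_0 = (171.1 + 163.1)/EI = 334.2/EI
A unit hogging moment at B produces rotation L₁/(3EI) + L₂/(3EI) = 5.933/EI.
Slope continuity at B: θ_0 = M_B·5.933/EI, so M_B = 334.2/5.933 = 56.32 kN·m (hogging).
Span AB, ΣM about A with M_B applied at B: R_B^{AB}·8 = 129.6 + 56.32, so R_B^{AB} = 23.24 kN and R_A = 162 − 23.24 = 138.8 kN.
Span BC, ΣM about C: R_B^{BC}·9.8 = 102.7 + 56.32, so R_B^{BC} = 16.23 kN and R_C = 63 − 16.23 = 46.77 kN.
R_B = 23.24 + 16.23 = 39.47 kN.

R_B = 39.47 kN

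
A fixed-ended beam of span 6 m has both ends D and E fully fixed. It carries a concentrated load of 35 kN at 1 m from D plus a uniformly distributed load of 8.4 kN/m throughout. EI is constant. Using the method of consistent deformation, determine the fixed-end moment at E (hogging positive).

M_E = 30.06 kN·m

Release both end moments; the primary structure is a simply-supported span DE with redundants M_D and M_E.
End rotations of the released simple span under the applied load (×1/EI):
  at D: point load 35 at a = 1: Pab(L + b)/(6LEI) = 53.47/EI
  at E: point load 35 at a = 1: Pab(L + a)/(6LEI) = 34.03/EI
  at D: UDL 8.4: wL³/(24EI) = 75.6/EI
  at E: UDL 8.4: wL³/(24EI) = 75.6/EI
  θ_D0 = 129.1/EI,  θ_E0 = 109.6/EI
Flexibility coefficients: a unit moment at one end gives L/(3EI) there and L/(6EI) at the far end, so f₁₁ = f₂₂ = 2/EI and f₁₂ = f₂₁ = 1/EI.
Compatibility — zero rotation at each built-in end:
  2 M_D + 1 M_E = 129.1
  1 M_D + 2 M_E = 109.6
Solving the pair gives M_D = 49.51 kN·m and M_E = 30.06 kN·m (hogging).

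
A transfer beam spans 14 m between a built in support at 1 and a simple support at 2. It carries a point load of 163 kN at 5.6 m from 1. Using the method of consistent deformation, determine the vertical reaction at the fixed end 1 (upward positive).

Release the roller at 2. Primary structure: cantilever fixed at 1.
Free-end deflection of the primary structure under the applied loading (downward +):
  point load 163 at a = 5.6: Pa²(3L − a)/(6EI) = 31011/EI
Flexibility coefficient — unit upward force at 2: δ_{22} = L³/(3EI) = 914.7/EI.
Compatibility at 2: δ_0 − R_2·δ_{22} = 0, so R_2 = 31011/914.7 = 33.9 kN.
Vertical equilibrium: R_1 = ΣP − R_2 = 163 − 33.9 = 129.1 kN.

R_1 = 129.1 kN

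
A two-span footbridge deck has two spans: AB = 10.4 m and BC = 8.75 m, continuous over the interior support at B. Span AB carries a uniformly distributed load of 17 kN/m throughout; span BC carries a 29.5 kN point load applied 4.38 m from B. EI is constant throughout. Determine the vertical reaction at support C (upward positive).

R_C = -2.025 kN

Take M_B as the redundant. Released structure: two simple spans AB and BC with a hinge at B.
End slopes at the hinge B, treating each span as simply supported:
  span AB: UDL 17: wL³/(24EI) = 796.8/EI
  span BC: point load 29.5 at a = 4.38: Pab(L + b)/(6LEI) = 141.1/EI
  relative rotation θ_0 = (796.8 + 141.1)/EI = 937.9/EI
A unit hogging moment at B produces rotation L₁/(3EI) + L₂/(3EI) = 6.383/EI.
Slope continuity at B: θ_0 = M_B·6.383/EI, so M_B = 937.9/6.383 = 146.9 kN·m (hogging).
Span BC, ΣM about C: R_B^{BC}·8.75 = 128.9 + 146.9, so R_B^{BC} = 31.52 kN and R_C = 29.5 − 31.52 = -2.025 kN.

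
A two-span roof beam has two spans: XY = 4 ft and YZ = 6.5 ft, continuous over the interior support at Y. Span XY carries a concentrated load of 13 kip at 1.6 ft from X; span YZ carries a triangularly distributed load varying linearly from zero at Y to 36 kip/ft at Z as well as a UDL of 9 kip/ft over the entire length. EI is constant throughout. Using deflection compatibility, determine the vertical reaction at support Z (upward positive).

Release continuity at Y by inserting a hinge; the redundant is the internal moment M_Y. The primary structure is two simply-supported spans XY and YZ.
Discontinuity in slope at Y on the released structure — sum the simple-span end rotations:
  span XY: point load 13 at a = 1.6: Pab(L + a)/(6LEI) = 11.65/EI
  span YZ: triangular load, peak 36: 7w₀L³/(360EI) = 192.2/EI
  span YZ: UDL 9: wL³/(24EI) = 103/EI
  relative rotation θ_0 = (11.65 + 295.2)/EI = 306.9/EI
A unit hogging moment at Y produces rotation L₁/(3EI) + L₂/(3EI) = 3.5/EI.
Slope continuity at Y: θ_0 = M_Y·3.5/EI, so M_Y = 306.9/3.5 = 87.68 kip·ft (hogging).
Span YZ, ΣM about Z: R_Y^{YZ}·6.5 = 443.6 + 87.68, so R_Y^{YZ} = 81.74 kip and R_Z = 175.5 − 81.74 = 93.76 kip.

R_Z = 93.76 kip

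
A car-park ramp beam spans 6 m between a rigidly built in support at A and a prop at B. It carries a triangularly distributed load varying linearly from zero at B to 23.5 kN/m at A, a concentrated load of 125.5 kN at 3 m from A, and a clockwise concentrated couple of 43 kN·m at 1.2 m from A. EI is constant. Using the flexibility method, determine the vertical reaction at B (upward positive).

Choose R_B as the redundant. The primary structure is the cantilever fixed at A.
Free-end deflection of the primary structure under the applied loading (downward +):
  triangular load, peak 23.5 at the fixed end: w₀L⁴/(30EI) = 1015/EI
  point load 125.5 at a = 3: Pa²(3L − a)/(6EI) = 2824/EI
  clockwise couple 43 at a = 1.2: M₀a(2L − a)/(2EI) = 278.6/EI
  δ_0 = 4118/EI
Tip deflection under a unit load at B: L³/(3EI) = 72/EI.
The prop prevents deflection at B: R_B = δ_0/δ_{BB} = 4118/72 = 57.19 kN.

R_B = 57.19 kN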